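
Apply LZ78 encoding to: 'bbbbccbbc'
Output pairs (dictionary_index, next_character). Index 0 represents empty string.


LZ78 encoding steps:
Dictionary: {0: ''}
Step 1: w='' (idx 0), next='b' -> output (0, 'b'), add 'b' as idx 1
Step 2: w='b' (idx 1), next='b' -> output (1, 'b'), add 'bb' as idx 2
Step 3: w='b' (idx 1), next='c' -> output (1, 'c'), add 'bc' as idx 3
Step 4: w='' (idx 0), next='c' -> output (0, 'c'), add 'c' as idx 4
Step 5: w='bb' (idx 2), next='c' -> output (2, 'c'), add 'bbc' as idx 5


Encoded: [(0, 'b'), (1, 'b'), (1, 'c'), (0, 'c'), (2, 'c')]


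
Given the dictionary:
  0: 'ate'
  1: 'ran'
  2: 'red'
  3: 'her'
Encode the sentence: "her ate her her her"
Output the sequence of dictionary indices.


Look up each word in the dictionary:
  'her' -> 3
  'ate' -> 0
  'her' -> 3
  'her' -> 3
  'her' -> 3

Encoded: [3, 0, 3, 3, 3]


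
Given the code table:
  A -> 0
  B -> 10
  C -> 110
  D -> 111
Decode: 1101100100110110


Decoding:
110 -> C
110 -> C
0 -> A
10 -> B
0 -> A
110 -> C
110 -> C


Result: CCABACC


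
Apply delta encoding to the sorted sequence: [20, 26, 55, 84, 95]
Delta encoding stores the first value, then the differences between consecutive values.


First value: 20
Deltas:
  26 - 20 = 6
  55 - 26 = 29
  84 - 55 = 29
  95 - 84 = 11


Delta encoded: [20, 6, 29, 29, 11]


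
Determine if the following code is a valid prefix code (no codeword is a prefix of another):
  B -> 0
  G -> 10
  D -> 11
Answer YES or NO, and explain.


Checking each pair (does one codeword prefix another?):
  B='0' vs G='10': no prefix
  B='0' vs D='11': no prefix
  G='10' vs B='0': no prefix
  G='10' vs D='11': no prefix
  D='11' vs B='0': no prefix
  D='11' vs G='10': no prefix
No violation found over all pairs.

YES -- this is a valid prefix code. No codeword is a prefix of any other codeword.


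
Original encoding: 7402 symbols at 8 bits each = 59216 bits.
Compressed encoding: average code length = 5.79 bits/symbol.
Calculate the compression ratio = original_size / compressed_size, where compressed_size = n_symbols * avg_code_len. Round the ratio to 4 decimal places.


original_size = n_symbols * orig_bits = 7402 * 8 = 59216 bits
compressed_size = n_symbols * avg_code_len = 7402 * 5.79 = 42857.58 bits
ratio = original_size / compressed_size = 59216 / 42857.58 = 1.3817

Compression ratio = 1.3817


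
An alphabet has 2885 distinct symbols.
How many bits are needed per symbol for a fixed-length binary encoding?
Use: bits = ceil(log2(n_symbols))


log2(2885) = 11.4944
Bracket: 2^11 = 2048 < 2885 <= 2^12 = 4096
So ceil(log2(2885)) = 12

bits = ceil(log2(2885)) = ceil(11.4944) = 12 bits


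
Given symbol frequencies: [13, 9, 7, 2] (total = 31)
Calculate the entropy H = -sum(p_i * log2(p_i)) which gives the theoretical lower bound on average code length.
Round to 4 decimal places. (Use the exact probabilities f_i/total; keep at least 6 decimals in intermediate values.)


Per-symbol terms -p_i * log2(p_i) with p_i = f_i/31:
  p = 13/31 = 0.419355: log2(p) = -1.253757, -p*log2(p) = 0.525769
  p = 9/31 = 0.290323: log2(p) = -1.784271, -p*log2(p) = 0.518014
  p = 7/31 = 0.225806: log2(p) = -2.146841, -p*log2(p) = 0.484771
  p = 2/31 = 0.064516: log2(p) = -3.954196, -p*log2(p) = 0.255109
H = 0.525769 + 0.518014 + 0.484771 + 0.255109 = 1.783663

H = 1.7837 bits/symbol


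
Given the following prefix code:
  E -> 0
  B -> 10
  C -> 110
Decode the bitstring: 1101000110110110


Decoding step by step:
Bits 110 -> C
Bits 10 -> B
Bits 0 -> E
Bits 0 -> E
Bits 110 -> C
Bits 110 -> C
Bits 110 -> C


Decoded message: CBEECCC


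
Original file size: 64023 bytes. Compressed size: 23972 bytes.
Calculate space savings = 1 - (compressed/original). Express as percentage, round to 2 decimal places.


ratio = compressed/original = 23972/64023 = 0.374428
savings = 1 - ratio = 1 - 0.374428 = 0.625572
as a percentage: 0.625572 * 100 = 62.56%

Space savings = 1 - 23972/64023 = 62.56%


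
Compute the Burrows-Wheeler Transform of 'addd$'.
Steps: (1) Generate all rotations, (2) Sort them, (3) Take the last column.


Rotations (sorted):
  0: $addd -> last char: d
  1: addd$ -> last char: $
  2: d$add -> last char: d
  3: dd$ad -> last char: d
  4: ddd$a -> last char: a


BWT = d$dda


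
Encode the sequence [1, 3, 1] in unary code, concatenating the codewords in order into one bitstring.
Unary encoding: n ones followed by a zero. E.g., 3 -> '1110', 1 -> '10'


Encode each number as n ones followed by a terminating 0:
  1 -> 10 (2 bits)
  3 -> 1110 (4 bits)
  1 -> 10 (2 bits)
Total length = 2 + 4 + 2 = 8 bits.

Unary([1, 3, 1]) = 10111010 (8 bits)


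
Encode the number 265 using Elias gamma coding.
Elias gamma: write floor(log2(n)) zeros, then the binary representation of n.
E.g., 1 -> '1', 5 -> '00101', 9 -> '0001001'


num_bits = floor(log2(265)) + 1 = 9
leading_zeros = num_bits - 1 = 8
binary(265) = 100001001

Elias gamma(265) = '00000000' + '100001001' = 00000000100001001 (17 bits)


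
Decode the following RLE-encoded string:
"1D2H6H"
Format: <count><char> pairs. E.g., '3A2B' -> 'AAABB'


Expanding each <count><char> pair:
  1D -> 'D'
  2H -> 'HH'
  6H -> 'HHHHHH'

Decoded = DHHHHHHHH


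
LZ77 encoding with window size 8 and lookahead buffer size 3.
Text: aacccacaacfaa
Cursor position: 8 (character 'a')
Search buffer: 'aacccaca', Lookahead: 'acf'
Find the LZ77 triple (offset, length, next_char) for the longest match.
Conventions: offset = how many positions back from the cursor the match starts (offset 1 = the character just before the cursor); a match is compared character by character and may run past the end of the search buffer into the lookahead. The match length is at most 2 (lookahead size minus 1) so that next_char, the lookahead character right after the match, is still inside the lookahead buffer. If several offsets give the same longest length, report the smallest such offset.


Try each offset into the search buffer:
  offset=1 (pos 7, char 'a'): match length 1
  offset=2 (pos 6, char 'c'): match length 0
  offset=3 (pos 5, char 'a'): match length 2
  offset=4 (pos 4, char 'c'): match length 0
  offset=5 (pos 3, char 'c'): match length 0
  offset=6 (pos 2, char 'c'): match length 0
  offset=7 (pos 1, char 'a'): match length 2
  offset=8 (pos 0, char 'a'): match length 1
Longest match has length 2, found at offsets 3, 7; take the smallest, offset 3.
next_char = character at position 8 + 2 = 10 -> 'f'

Best match: offset=3, length=2 (matching 'ac' starting at position 5)
LZ77 triple: (3, 2, 'f')


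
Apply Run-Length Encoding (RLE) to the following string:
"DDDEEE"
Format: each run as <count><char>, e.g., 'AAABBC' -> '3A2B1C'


Scanning runs left to right:
  i=0: run of 'D' x 3 -> '3D'
  i=3: run of 'E' x 3 -> '3E'

RLE = 3D3E


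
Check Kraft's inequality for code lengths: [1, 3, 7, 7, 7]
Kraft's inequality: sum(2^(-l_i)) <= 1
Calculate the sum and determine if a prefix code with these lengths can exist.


Sum = 2^(-1) + 2^(-3) + 2^(-7) + 2^(-7) + 2^(-7)
    = 0.5 + 0.125 + 0.0078125 + 0.0078125 + 0.0078125
    = 83/128 = 0.6484375
Since 0.6484375 <= 1, Kraft's inequality IS satisfied.
A prefix code with these lengths CAN exist.

Kraft sum = 0.6484375. Satisfied.


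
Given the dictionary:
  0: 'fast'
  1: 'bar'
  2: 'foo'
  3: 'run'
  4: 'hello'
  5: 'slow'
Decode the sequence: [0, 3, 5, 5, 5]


Look up each index in the dictionary:
  0 -> 'fast'
  3 -> 'run'
  5 -> 'slow'
  5 -> 'slow'
  5 -> 'slow'

Decoded: "fast run slow slow slow"


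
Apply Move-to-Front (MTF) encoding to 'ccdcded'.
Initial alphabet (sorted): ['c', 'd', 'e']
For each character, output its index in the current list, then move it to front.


MTF encoding:
'c': index 0 in ['c', 'd', 'e'] -> ['c', 'd', 'e']
'c': index 0 in ['c', 'd', 'e'] -> ['c', 'd', 'e']
'd': index 1 in ['c', 'd', 'e'] -> ['d', 'c', 'e']
'c': index 1 in ['d', 'c', 'e'] -> ['c', 'd', 'e']
'd': index 1 in ['c', 'd', 'e'] -> ['d', 'c', 'e']
'e': index 2 in ['d', 'c', 'e'] -> ['e', 'd', 'c']
'd': index 1 in ['e', 'd', 'c'] -> ['d', 'e', 'c']


Output: [0, 0, 1, 1, 1, 2, 1]


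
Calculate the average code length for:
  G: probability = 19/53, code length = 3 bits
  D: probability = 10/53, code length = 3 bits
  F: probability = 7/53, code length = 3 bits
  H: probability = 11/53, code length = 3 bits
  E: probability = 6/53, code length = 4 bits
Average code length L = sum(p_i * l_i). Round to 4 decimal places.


Weighted contributions p_i * l_i:
  G: (19/53) * 3 = 57/53
  D: (10/53) * 3 = 30/53
  F: (7/53) * 3 = 21/53
  H: (11/53) * 3 = 33/53
  E: (6/53) * 4 = 24/53
Sum = (57 + 30 + 21 + 33 + 24)/53 = 165/53

L = 165/53 = 3.1132 bits/symbol


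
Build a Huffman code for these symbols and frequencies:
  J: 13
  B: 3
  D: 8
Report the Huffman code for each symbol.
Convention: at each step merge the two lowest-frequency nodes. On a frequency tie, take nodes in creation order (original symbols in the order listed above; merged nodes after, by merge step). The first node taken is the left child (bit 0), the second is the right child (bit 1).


Huffman tree construction:
Step 1: Merge B(3) + D(8) = 11
Step 2: Merge (B+D)(11) + J(13) = 24
Read each symbol's code off the tree from the root (left child = 0, right child = 1).

Codes:
  J: 1 (length 1)
  B: 00 (length 2)
  D: 01 (length 2)
Average code length: 35/24 = 1.4583 bits/symbol


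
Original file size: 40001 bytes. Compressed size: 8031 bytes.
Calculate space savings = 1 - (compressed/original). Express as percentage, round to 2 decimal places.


ratio = compressed/original = 8031/40001 = 0.20077
savings = 1 - ratio = 1 - 0.20077 = 0.79923
as a percentage: 0.79923 * 100 = 79.92%

Space savings = 1 - 8031/40001 = 79.92%


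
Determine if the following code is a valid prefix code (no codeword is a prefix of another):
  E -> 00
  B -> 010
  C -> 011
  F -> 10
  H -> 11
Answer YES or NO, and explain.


Checking each pair (does one codeword prefix another?):
  E='00' vs B='010': no prefix
  E='00' vs C='011': no prefix
  E='00' vs F='10': no prefix
  E='00' vs H='11': no prefix
  B='010' vs E='00': no prefix
  B='010' vs C='011': no prefix
  B='010' vs F='10': no prefix
  B='010' vs H='11': no prefix
  C='011' vs E='00': no prefix
  C='011' vs B='010': no prefix
  C='011' vs F='10': no prefix
  C='011' vs H='11': no prefix
  F='10' vs E='00': no prefix
  F='10' vs B='010': no prefix
  F='10' vs C='011': no prefix
  F='10' vs H='11': no prefix
  H='11' vs E='00': no prefix
  H='11' vs B='010': no prefix
  H='11' vs C='011': no prefix
  H='11' vs F='10': no prefix
No violation found over all pairs.

YES -- this is a valid prefix code. No codeword is a prefix of any other codeword.


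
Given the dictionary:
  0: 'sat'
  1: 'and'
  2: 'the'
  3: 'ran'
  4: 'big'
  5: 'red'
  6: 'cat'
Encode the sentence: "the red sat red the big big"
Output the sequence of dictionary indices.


Look up each word in the dictionary:
  'the' -> 2
  'red' -> 5
  'sat' -> 0
  'red' -> 5
  'the' -> 2
  'big' -> 4
  'big' -> 4

Encoded: [2, 5, 0, 5, 2, 4, 4]


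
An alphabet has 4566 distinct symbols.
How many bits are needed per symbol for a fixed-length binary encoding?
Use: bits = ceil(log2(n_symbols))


log2(4566) = 12.1567
Bracket: 2^12 = 4096 < 4566 <= 2^13 = 8192
So ceil(log2(4566)) = 13

bits = ceil(log2(4566)) = ceil(12.1567) = 13 bits


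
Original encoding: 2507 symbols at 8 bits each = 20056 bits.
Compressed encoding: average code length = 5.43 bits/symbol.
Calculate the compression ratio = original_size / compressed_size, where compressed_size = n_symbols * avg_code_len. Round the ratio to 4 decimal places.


original_size = n_symbols * orig_bits = 2507 * 8 = 20056 bits
compressed_size = n_symbols * avg_code_len = 2507 * 5.43 = 13613.01 bits
ratio = original_size / compressed_size = 20056 / 13613.01 = 1.4733

Compression ratio = 1.4733


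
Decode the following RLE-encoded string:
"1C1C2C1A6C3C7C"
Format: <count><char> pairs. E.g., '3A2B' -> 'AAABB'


Expanding each <count><char> pair:
  1C -> 'C'
  1C -> 'C'
  2C -> 'CC'
  1A -> 'A'
  6C -> 'CCCCCC'
  3C -> 'CCC'
  7C -> 'CCCCCCC'

Decoded = CCCCACCCCCCCCCCCCCCCC


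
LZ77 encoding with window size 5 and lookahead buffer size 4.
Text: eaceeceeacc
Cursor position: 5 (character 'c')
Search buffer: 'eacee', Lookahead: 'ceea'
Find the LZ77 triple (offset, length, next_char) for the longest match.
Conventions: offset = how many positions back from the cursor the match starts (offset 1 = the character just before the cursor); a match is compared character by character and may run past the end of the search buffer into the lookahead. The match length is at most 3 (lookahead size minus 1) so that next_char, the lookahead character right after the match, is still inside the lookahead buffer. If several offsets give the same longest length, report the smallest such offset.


Try each offset into the search buffer:
  offset=1 (pos 4, char 'e'): match length 0
  offset=2 (pos 3, char 'e'): match length 0
  offset=3 (pos 2, char 'c'): match length 3
  offset=4 (pos 1, char 'a'): match length 0
  offset=5 (pos 0, char 'e'): match length 0
Longest match has length 3 at offset 3.
next_char = character at position 5 + 3 = 8 -> 'a'

Best match: offset=3, length=3 (matching 'cee' starting at position 2)
LZ77 triple: (3, 3, 'a')


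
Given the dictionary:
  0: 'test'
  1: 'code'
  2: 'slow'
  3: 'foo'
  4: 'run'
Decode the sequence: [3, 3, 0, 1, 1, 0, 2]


Look up each index in the dictionary:
  3 -> 'foo'
  3 -> 'foo'
  0 -> 'test'
  1 -> 'code'
  1 -> 'code'
  0 -> 'test'
  2 -> 'slow'

Decoded: "foo foo test code code test slow"


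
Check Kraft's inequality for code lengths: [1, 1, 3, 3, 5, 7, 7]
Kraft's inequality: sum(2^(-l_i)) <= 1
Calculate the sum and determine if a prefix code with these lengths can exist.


Sum = 2^(-1) + 2^(-1) + 2^(-3) + 2^(-3) + 2^(-5) + 2^(-7) + 2^(-7)
    = 0.5 + 0.5 + 0.125 + 0.125 + 0.03125 + 0.0078125 + 0.0078125
    = 166/128 = 1.296875
Since 1.296875 > 1, Kraft's inequality is NOT satisfied.
A prefix code with these lengths CANNOT exist.

Kraft sum = 1.296875. Not satisfied.


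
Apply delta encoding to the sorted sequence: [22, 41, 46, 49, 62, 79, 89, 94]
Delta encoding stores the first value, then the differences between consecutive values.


First value: 22
Deltas:
  41 - 22 = 19
  46 - 41 = 5
  49 - 46 = 3
  62 - 49 = 13
  79 - 62 = 17
  89 - 79 = 10
  94 - 89 = 5


Delta encoded: [22, 19, 5, 3, 13, 17, 10, 5]


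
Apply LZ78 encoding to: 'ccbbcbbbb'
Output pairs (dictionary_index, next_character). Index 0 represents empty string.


LZ78 encoding steps:
Dictionary: {0: ''}
Step 1: w='' (idx 0), next='c' -> output (0, 'c'), add 'c' as idx 1
Step 2: w='c' (idx 1), next='b' -> output (1, 'b'), add 'cb' as idx 2
Step 3: w='' (idx 0), next='b' -> output (0, 'b'), add 'b' as idx 3
Step 4: w='cb' (idx 2), next='b' -> output (2, 'b'), add 'cbb' as idx 4
Step 5: w='b' (idx 3), next='b' -> output (3, 'b'), add 'bb' as idx 5


Encoded: [(0, 'c'), (1, 'b'), (0, 'b'), (2, 'b'), (3, 'b')]


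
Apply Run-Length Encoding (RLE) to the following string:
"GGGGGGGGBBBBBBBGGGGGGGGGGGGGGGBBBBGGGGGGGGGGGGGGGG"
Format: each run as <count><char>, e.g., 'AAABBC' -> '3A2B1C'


Scanning runs left to right:
  i=0: run of 'G' x 8 -> '8G'
  i=8: run of 'B' x 7 -> '7B'
  i=15: run of 'G' x 15 -> '15G'
  i=30: run of 'B' x 4 -> '4B'
  i=34: run of 'G' x 16 -> '16G'

RLE = 8G7B15G4B16G


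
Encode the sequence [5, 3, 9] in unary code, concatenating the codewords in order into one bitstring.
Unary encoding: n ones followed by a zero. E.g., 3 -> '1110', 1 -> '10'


Encode each number as n ones followed by a terminating 0:
  5 -> 111110 (6 bits)
  3 -> 1110 (4 bits)
  9 -> 1111111110 (10 bits)
Total length = 6 + 4 + 10 = 20 bits.

Unary([5, 3, 9]) = 11111011101111111110 (20 bits)


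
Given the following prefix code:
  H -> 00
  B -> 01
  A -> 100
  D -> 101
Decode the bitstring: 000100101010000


Decoding step by step:
Bits 00 -> H
Bits 01 -> B
Bits 00 -> H
Bits 101 -> D
Bits 01 -> B
Bits 00 -> H
Bits 00 -> H


Decoded message: HBHDBHH


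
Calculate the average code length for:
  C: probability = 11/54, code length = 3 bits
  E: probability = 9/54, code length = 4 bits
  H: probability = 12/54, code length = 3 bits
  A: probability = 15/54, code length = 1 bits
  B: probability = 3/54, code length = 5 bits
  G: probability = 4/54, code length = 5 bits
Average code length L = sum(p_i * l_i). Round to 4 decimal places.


Weighted contributions p_i * l_i:
  C: (11/54) * 3 = 33/54
  E: (9/54) * 4 = 36/54
  H: (12/54) * 3 = 36/54
  A: (15/54) * 1 = 15/54
  B: (3/54) * 5 = 15/54
  G: (4/54) * 5 = 20/54
Sum = (33 + 36 + 36 + 15 + 15 + 20)/54 = 155/54

L = 155/54 = 2.8704 bits/symbol


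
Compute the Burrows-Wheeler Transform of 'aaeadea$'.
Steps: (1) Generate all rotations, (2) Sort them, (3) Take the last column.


Rotations (sorted):
  0: $aaeadea -> last char: a
  1: a$aaeade -> last char: e
  2: aaeadea$ -> last char: $
  3: adea$aae -> last char: e
  4: aeadea$a -> last char: a
  5: dea$aaea -> last char: a
  6: ea$aaead -> last char: d
  7: eadea$aa -> last char: a


BWT = ae$eaada


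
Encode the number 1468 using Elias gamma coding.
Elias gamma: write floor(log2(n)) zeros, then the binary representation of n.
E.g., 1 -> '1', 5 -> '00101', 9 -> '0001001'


num_bits = floor(log2(1468)) + 1 = 11
leading_zeros = num_bits - 1 = 10
binary(1468) = 10110111100

Elias gamma(1468) = '0000000000' + '10110111100' = 000000000010110111100 (21 bits)


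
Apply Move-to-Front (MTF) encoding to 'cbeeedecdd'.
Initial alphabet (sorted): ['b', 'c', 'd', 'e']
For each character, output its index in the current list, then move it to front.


MTF encoding:
'c': index 1 in ['b', 'c', 'd', 'e'] -> ['c', 'b', 'd', 'e']
'b': index 1 in ['c', 'b', 'd', 'e'] -> ['b', 'c', 'd', 'e']
'e': index 3 in ['b', 'c', 'd', 'e'] -> ['e', 'b', 'c', 'd']
'e': index 0 in ['e', 'b', 'c', 'd'] -> ['e', 'b', 'c', 'd']
'e': index 0 in ['e', 'b', 'c', 'd'] -> ['e', 'b', 'c', 'd']
'd': index 3 in ['e', 'b', 'c', 'd'] -> ['d', 'e', 'b', 'c']
'e': index 1 in ['d', 'e', 'b', 'c'] -> ['e', 'd', 'b', 'c']
'c': index 3 in ['e', 'd', 'b', 'c'] -> ['c', 'e', 'd', 'b']
'd': index 2 in ['c', 'e', 'd', 'b'] -> ['d', 'c', 'e', 'b']
'd': index 0 in ['d', 'c', 'e', 'b'] -> ['d', 'c', 'e', 'b']


Output: [1, 1, 3, 0, 0, 3, 1, 3, 2, 0]


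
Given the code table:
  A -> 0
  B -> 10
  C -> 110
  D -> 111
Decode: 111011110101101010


Decoding:
111 -> D
0 -> A
111 -> D
10 -> B
10 -> B
110 -> C
10 -> B
10 -> B


Result: DADBBCBB


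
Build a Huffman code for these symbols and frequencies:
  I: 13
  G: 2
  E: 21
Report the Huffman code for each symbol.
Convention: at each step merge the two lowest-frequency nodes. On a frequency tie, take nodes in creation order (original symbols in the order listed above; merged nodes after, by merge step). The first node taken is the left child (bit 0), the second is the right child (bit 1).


Huffman tree construction:
Step 1: Merge G(2) + I(13) = 15
Step 2: Merge (G+I)(15) + E(21) = 36
Read each symbol's code off the tree from the root (left child = 0, right child = 1).

Codes:
  I: 01 (length 2)
  G: 00 (length 2)
  E: 1 (length 1)
Average code length: 51/36 = 1.4167 bits/symbol


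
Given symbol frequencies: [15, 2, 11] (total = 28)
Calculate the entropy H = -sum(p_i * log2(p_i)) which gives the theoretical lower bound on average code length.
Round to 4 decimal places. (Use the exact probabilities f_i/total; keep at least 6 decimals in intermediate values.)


Per-symbol terms -p_i * log2(p_i) with p_i = f_i/28:
  p = 15/28 = 0.535714: log2(p) = -0.900464, -p*log2(p) = 0.482392
  p = 2/28 = 0.071429: log2(p) = -3.807355, -p*log2(p) = 0.271954
  p = 11/28 = 0.392857: log2(p) = -1.347923, -p*log2(p) = 0.529541
H = 0.482392 + 0.271954 + 0.529541 = 1.283887

H = 1.2839 bits/symbol


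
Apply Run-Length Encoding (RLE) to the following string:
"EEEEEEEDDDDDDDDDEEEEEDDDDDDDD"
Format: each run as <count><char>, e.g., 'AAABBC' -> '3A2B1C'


Scanning runs left to right:
  i=0: run of 'E' x 7 -> '7E'
  i=7: run of 'D' x 9 -> '9D'
  i=16: run of 'E' x 5 -> '5E'
  i=21: run of 'D' x 8 -> '8D'

RLE = 7E9D5E8D


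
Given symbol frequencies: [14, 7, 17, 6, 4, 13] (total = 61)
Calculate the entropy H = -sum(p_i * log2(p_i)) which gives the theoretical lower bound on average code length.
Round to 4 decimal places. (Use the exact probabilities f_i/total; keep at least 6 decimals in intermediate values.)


Per-symbol terms -p_i * log2(p_i) with p_i = f_i/61:
  p = 14/61 = 0.229508: log2(p) = -2.123382, -p*log2(p) = 0.487334
  p = 7/61 = 0.114754: log2(p) = -3.123382, -p*log2(p) = 0.358421
  p = 17/61 = 0.278689: log2(p) = -1.843274, -p*log2(p) = 0.513699
  p = 6/61 = 0.098361: log2(p) = -3.345775, -p*log2(p) = 0.329093
  p = 4/61 = 0.065574: log2(p) = -3.930737, -p*log2(p) = 0.257753
  p = 13/61 = 0.213115: log2(p) = -2.230298, -p*log2(p) = 0.475309
H = 0.487334 + 0.358421 + 0.513699 + 0.329093 + 0.257753 + 0.475309 = 2.421609

H = 2.4216 bits/symbol


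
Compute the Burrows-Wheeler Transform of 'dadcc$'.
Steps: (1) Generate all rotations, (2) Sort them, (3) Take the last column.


Rotations (sorted):
  0: $dadcc -> last char: c
  1: adcc$d -> last char: d
  2: c$dadc -> last char: c
  3: cc$dad -> last char: d
  4: dadcc$ -> last char: $
  5: dcc$da -> last char: a


BWT = cdcd$a


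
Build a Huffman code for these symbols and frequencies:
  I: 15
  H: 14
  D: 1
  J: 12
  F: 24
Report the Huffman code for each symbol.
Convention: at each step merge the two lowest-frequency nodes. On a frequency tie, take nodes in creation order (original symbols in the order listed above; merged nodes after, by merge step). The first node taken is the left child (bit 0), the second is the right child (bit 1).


Huffman tree construction:
Step 1: Merge D(1) + J(12) = 13
Step 2: Merge (D+J)(13) + H(14) = 27
Step 3: Merge I(15) + F(24) = 39
Step 4: Merge ((D+J)+H)(27) + (I+F)(39) = 66
Read each symbol's code off the tree from the root (left child = 0, right child = 1).

Codes:
  I: 10 (length 2)
  H: 01 (length 2)
  D: 000 (length 3)
  J: 001 (length 3)
  F: 11 (length 2)
Average code length: 145/66 = 2.1970 bits/symbol


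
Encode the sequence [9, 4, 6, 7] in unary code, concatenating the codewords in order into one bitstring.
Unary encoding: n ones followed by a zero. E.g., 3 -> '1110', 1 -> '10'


Encode each number as n ones followed by a terminating 0:
  9 -> 1111111110 (10 bits)
  4 -> 11110 (5 bits)
  6 -> 1111110 (7 bits)
  7 -> 11111110 (8 bits)
Total length = 10 + 5 + 7 + 8 = 30 bits.

Unary([9, 4, 6, 7]) = 111111111011110111111011111110 (30 bits)


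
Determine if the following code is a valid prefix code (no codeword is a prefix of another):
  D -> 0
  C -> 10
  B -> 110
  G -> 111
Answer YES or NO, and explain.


Checking each pair (does one codeword prefix another?):
  D='0' vs C='10': no prefix
  D='0' vs B='110': no prefix
  D='0' vs G='111': no prefix
  C='10' vs D='0': no prefix
  C='10' vs B='110': no prefix
  C='10' vs G='111': no prefix
  B='110' vs D='0': no prefix
  B='110' vs C='10': no prefix
  B='110' vs G='111': no prefix
  G='111' vs D='0': no prefix
  G='111' vs C='10': no prefix
  G='111' vs B='110': no prefix
No violation found over all pairs.

YES -- this is a valid prefix code. No codeword is a prefix of any other codeword.


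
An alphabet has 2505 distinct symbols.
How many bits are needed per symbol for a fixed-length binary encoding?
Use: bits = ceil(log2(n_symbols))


log2(2505) = 11.2906
Bracket: 2^11 = 2048 < 2505 <= 2^12 = 4096
So ceil(log2(2505)) = 12

bits = ceil(log2(2505)) = ceil(11.2906) = 12 bits


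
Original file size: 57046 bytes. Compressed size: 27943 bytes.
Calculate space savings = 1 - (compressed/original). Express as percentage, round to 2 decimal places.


ratio = compressed/original = 27943/57046 = 0.489833
savings = 1 - ratio = 1 - 0.489833 = 0.510167
as a percentage: 0.510167 * 100 = 51.02%

Space savings = 1 - 27943/57046 = 51.02%


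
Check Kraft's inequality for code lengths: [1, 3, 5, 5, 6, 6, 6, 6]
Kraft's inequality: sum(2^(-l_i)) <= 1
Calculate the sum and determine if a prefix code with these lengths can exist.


Sum = 2^(-1) + 2^(-3) + 2^(-5) + 2^(-5) + 2^(-6) + 2^(-6) + 2^(-6) + 2^(-6)
    = 0.5 + 0.125 + 0.03125 + 0.03125 + 0.015625 + 0.015625 + 0.015625 + 0.015625
    = 48/64 = 0.75
Since 0.75 <= 1, Kraft's inequality IS satisfied.
A prefix code with these lengths CAN exist.

Kraft sum = 0.75. Satisfied.


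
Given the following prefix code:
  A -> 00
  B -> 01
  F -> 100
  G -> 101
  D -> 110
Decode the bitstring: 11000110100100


Decoding step by step:
Bits 110 -> D
Bits 00 -> A
Bits 110 -> D
Bits 100 -> F
Bits 100 -> F


Decoded message: DADFF


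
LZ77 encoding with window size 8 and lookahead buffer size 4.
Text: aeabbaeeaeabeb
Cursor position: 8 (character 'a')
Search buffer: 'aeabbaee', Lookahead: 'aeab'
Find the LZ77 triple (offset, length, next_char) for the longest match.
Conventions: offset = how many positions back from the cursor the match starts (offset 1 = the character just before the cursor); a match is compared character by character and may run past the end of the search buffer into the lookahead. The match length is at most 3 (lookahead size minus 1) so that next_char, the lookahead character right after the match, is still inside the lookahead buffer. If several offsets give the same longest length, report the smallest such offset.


Try each offset into the search buffer:
  offset=1 (pos 7, char 'e'): match length 0
  offset=2 (pos 6, char 'e'): match length 0
  offset=3 (pos 5, char 'a'): match length 2
  offset=4 (pos 4, char 'b'): match length 0
  offset=5 (pos 3, char 'b'): match length 0
  offset=6 (pos 2, char 'a'): match length 1
  offset=7 (pos 1, char 'e'): match length 0
  offset=8 (pos 0, char 'a'): match length 3
Longest match has length 3 at offset 8.
next_char = character at position 8 + 3 = 11 -> 'b'

Best match: offset=8, length=3 (matching 'aea' starting at position 0)
LZ77 triple: (8, 3, 'b')


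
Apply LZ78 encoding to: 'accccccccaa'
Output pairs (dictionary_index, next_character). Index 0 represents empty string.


LZ78 encoding steps:
Dictionary: {0: ''}
Step 1: w='' (idx 0), next='a' -> output (0, 'a'), add 'a' as idx 1
Step 2: w='' (idx 0), next='c' -> output (0, 'c'), add 'c' as idx 2
Step 3: w='c' (idx 2), next='c' -> output (2, 'c'), add 'cc' as idx 3
Step 4: w='cc' (idx 3), next='c' -> output (3, 'c'), add 'ccc' as idx 4
Step 5: w='cc' (idx 3), next='a' -> output (3, 'a'), add 'cca' as idx 5
Step 6: w='a' (idx 1), end of input -> output (1, '')


Encoded: [(0, 'a'), (0, 'c'), (2, 'c'), (3, 'c'), (3, 'a'), (1, '')]


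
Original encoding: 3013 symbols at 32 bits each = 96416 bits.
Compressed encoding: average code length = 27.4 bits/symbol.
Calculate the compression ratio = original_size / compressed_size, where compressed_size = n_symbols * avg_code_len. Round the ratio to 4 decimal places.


original_size = n_symbols * orig_bits = 3013 * 32 = 96416 bits
compressed_size = n_symbols * avg_code_len = 3013 * 27.4 = 82556.2 bits
ratio = original_size / compressed_size = 96416 / 82556.2 = 1.1679

Compression ratio = 1.1679


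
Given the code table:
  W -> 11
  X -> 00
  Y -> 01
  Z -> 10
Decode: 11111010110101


Decoding:
11 -> W
11 -> W
10 -> Z
10 -> Z
11 -> W
01 -> Y
01 -> Y


Result: WWZZWYY


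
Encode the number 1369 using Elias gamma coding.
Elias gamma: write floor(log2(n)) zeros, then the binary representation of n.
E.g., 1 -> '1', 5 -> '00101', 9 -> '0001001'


num_bits = floor(log2(1369)) + 1 = 11
leading_zeros = num_bits - 1 = 10
binary(1369) = 10101011001

Elias gamma(1369) = '0000000000' + '10101011001' = 000000000010101011001 (21 bits)


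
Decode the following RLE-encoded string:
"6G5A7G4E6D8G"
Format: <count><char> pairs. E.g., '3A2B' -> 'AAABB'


Expanding each <count><char> pair:
  6G -> 'GGGGGG'
  5A -> 'AAAAA'
  7G -> 'GGGGGGG'
  4E -> 'EEEE'
  6D -> 'DDDDDD'
  8G -> 'GGGGGGGG'

Decoded = GGGGGGAAAAAGGGGGGGEEEEDDDDDDGGGGGGGG


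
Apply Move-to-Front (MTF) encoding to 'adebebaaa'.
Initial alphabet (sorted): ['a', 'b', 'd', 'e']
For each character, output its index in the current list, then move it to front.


MTF encoding:
'a': index 0 in ['a', 'b', 'd', 'e'] -> ['a', 'b', 'd', 'e']
'd': index 2 in ['a', 'b', 'd', 'e'] -> ['d', 'a', 'b', 'e']
'e': index 3 in ['d', 'a', 'b', 'e'] -> ['e', 'd', 'a', 'b']
'b': index 3 in ['e', 'd', 'a', 'b'] -> ['b', 'e', 'd', 'a']
'e': index 1 in ['b', 'e', 'd', 'a'] -> ['e', 'b', 'd', 'a']
'b': index 1 in ['e', 'b', 'd', 'a'] -> ['b', 'e', 'd', 'a']
'a': index 3 in ['b', 'e', 'd', 'a'] -> ['a', 'b', 'e', 'd']
'a': index 0 in ['a', 'b', 'e', 'd'] -> ['a', 'b', 'e', 'd']
'a': index 0 in ['a', 'b', 'e', 'd'] -> ['a', 'b', 'e', 'd']


Output: [0, 2, 3, 3, 1, 1, 3, 0, 0]


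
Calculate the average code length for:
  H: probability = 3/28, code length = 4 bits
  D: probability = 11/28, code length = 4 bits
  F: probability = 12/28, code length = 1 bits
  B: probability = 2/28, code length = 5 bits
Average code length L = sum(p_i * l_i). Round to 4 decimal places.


Weighted contributions p_i * l_i:
  H: (3/28) * 4 = 12/28
  D: (11/28) * 4 = 44/28
  F: (12/28) * 1 = 12/28
  B: (2/28) * 5 = 10/28
Sum = (12 + 44 + 12 + 10)/28 = 78/28

L = 78/28 = 2.7857 bits/symbol


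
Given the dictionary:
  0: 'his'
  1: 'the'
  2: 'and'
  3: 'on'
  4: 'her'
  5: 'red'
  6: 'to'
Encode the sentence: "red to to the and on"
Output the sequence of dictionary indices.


Look up each word in the dictionary:
  'red' -> 5
  'to' -> 6
  'to' -> 6
  'the' -> 1
  'and' -> 2
  'on' -> 3

Encoded: [5, 6, 6, 1, 2, 3]


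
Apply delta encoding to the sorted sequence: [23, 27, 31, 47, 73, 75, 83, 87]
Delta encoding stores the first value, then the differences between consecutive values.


First value: 23
Deltas:
  27 - 23 = 4
  31 - 27 = 4
  47 - 31 = 16
  73 - 47 = 26
  75 - 73 = 2
  83 - 75 = 8
  87 - 83 = 4


Delta encoded: [23, 4, 4, 16, 26, 2, 8, 4]


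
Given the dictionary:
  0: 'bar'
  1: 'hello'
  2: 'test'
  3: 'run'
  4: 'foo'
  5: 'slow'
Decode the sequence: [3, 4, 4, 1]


Look up each index in the dictionary:
  3 -> 'run'
  4 -> 'foo'
  4 -> 'foo'
  1 -> 'hello'

Decoded: "run foo foo hello"


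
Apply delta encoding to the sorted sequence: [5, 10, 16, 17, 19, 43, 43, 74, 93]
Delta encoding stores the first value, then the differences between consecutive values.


First value: 5
Deltas:
  10 - 5 = 5
  16 - 10 = 6
  17 - 16 = 1
  19 - 17 = 2
  43 - 19 = 24
  43 - 43 = 0
  74 - 43 = 31
  93 - 74 = 19


Delta encoded: [5, 5, 6, 1, 2, 24, 0, 31, 19]


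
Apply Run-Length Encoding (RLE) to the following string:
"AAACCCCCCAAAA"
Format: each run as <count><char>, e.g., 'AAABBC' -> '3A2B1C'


Scanning runs left to right:
  i=0: run of 'A' x 3 -> '3A'
  i=3: run of 'C' x 6 -> '6C'
  i=9: run of 'A' x 4 -> '4A'

RLE = 3A6C4A


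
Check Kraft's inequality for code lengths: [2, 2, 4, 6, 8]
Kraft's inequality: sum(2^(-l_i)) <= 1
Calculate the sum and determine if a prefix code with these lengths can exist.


Sum = 2^(-2) + 2^(-2) + 2^(-4) + 2^(-6) + 2^(-8)
    = 0.25 + 0.25 + 0.0625 + 0.015625 + 0.00390625
    = 149/256 = 0.58203125
Since 0.58203125 <= 1, Kraft's inequality IS satisfied.
A prefix code with these lengths CAN exist.

Kraft sum = 0.58203125. Satisfied.


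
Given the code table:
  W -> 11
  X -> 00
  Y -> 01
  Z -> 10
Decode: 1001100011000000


Decoding:
10 -> Z
01 -> Y
10 -> Z
00 -> X
11 -> W
00 -> X
00 -> X
00 -> X


Result: ZYZXWXXX


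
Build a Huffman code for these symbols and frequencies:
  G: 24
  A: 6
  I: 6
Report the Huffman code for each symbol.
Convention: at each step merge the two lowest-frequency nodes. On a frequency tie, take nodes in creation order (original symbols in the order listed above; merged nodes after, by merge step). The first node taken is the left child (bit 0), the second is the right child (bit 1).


Huffman tree construction:
Step 1: Merge A(6) + I(6) = 12
Step 2: Merge (A+I)(12) + G(24) = 36
Read each symbol's code off the tree from the root (left child = 0, right child = 1).

Codes:
  G: 1 (length 1)
  A: 00 (length 2)
  I: 01 (length 2)
Average code length: 48/36 = 1.3333 bits/symbol


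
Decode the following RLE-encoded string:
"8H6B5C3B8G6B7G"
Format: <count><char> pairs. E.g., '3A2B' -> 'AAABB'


Expanding each <count><char> pair:
  8H -> 'HHHHHHHH'
  6B -> 'BBBBBB'
  5C -> 'CCCCC'
  3B -> 'BBB'
  8G -> 'GGGGGGGG'
  6B -> 'BBBBBB'
  7G -> 'GGGGGGG'

Decoded = HHHHHHHHBBBBBBCCCCCBBBGGGGGGGGBBBBBBGGGGGGG


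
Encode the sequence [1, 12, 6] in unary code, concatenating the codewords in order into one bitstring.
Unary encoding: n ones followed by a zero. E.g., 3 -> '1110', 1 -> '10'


Encode each number as n ones followed by a terminating 0:
  1 -> 10 (2 bits)
  12 -> 1111111111110 (13 bits)
  6 -> 1111110 (7 bits)
Total length = 2 + 13 + 7 = 22 bits.

Unary([1, 12, 6]) = 1011111111111101111110 (22 bits)


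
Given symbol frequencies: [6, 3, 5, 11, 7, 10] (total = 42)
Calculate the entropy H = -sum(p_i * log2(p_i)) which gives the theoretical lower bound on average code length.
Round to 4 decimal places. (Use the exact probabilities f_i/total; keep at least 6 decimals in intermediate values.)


Per-symbol terms -p_i * log2(p_i) with p_i = f_i/42:
  p = 6/42 = 0.142857: log2(p) = -2.807355, -p*log2(p) = 0.401051
  p = 3/42 = 0.071429: log2(p) = -3.807355, -p*log2(p) = 0.271954
  p = 5/42 = 0.119048: log2(p) = -3.070389, -p*log2(p) = 0.365523
  p = 11/42 = 0.261905: log2(p) = -1.932886, -p*log2(p) = 0.506232
  p = 7/42 = 0.166667: log2(p) = -2.584963, -p*log2(p) = 0.430827
  p = 10/42 = 0.238095: log2(p) = -2.070389, -p*log2(p) = 0.492950
H = 0.401051 + 0.271954 + 0.365523 + 0.506232 + 0.430827 + 0.492950 = 2.468537

H = 2.4685 bits/symbol


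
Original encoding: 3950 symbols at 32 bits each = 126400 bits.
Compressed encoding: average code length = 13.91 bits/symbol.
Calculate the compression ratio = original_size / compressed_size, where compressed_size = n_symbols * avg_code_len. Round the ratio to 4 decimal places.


original_size = n_symbols * orig_bits = 3950 * 32 = 126400 bits
compressed_size = n_symbols * avg_code_len = 3950 * 13.91 = 54944.5 bits
ratio = original_size / compressed_size = 126400 / 54944.5 = 2.3005

Compression ratio = 2.3005


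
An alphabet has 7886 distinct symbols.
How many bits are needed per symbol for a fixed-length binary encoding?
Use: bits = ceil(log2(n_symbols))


log2(7886) = 12.9451
Bracket: 2^12 = 4096 < 7886 <= 2^13 = 8192
So ceil(log2(7886)) = 13

bits = ceil(log2(7886)) = ceil(12.9451) = 13 bits


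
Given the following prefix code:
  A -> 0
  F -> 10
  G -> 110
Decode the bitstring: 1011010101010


Decoding step by step:
Bits 10 -> F
Bits 110 -> G
Bits 10 -> F
Bits 10 -> F
Bits 10 -> F
Bits 10 -> F


Decoded message: FGFFFF


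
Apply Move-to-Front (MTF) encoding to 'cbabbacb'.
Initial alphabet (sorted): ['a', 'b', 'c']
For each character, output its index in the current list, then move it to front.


MTF encoding:
'c': index 2 in ['a', 'b', 'c'] -> ['c', 'a', 'b']
'b': index 2 in ['c', 'a', 'b'] -> ['b', 'c', 'a']
'a': index 2 in ['b', 'c', 'a'] -> ['a', 'b', 'c']
'b': index 1 in ['a', 'b', 'c'] -> ['b', 'a', 'c']
'b': index 0 in ['b', 'a', 'c'] -> ['b', 'a', 'c']
'a': index 1 in ['b', 'a', 'c'] -> ['a', 'b', 'c']
'c': index 2 in ['a', 'b', 'c'] -> ['c', 'a', 'b']
'b': index 2 in ['c', 'a', 'b'] -> ['b', 'c', 'a']


Output: [2, 2, 2, 1, 0, 1, 2, 2]


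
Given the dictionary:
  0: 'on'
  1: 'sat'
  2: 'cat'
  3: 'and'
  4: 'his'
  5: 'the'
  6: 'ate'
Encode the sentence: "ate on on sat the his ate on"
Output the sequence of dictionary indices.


Look up each word in the dictionary:
  'ate' -> 6
  'on' -> 0
  'on' -> 0
  'sat' -> 1
  'the' -> 5
  'his' -> 4
  'ate' -> 6
  'on' -> 0

Encoded: [6, 0, 0, 1, 5, 4, 6, 0]


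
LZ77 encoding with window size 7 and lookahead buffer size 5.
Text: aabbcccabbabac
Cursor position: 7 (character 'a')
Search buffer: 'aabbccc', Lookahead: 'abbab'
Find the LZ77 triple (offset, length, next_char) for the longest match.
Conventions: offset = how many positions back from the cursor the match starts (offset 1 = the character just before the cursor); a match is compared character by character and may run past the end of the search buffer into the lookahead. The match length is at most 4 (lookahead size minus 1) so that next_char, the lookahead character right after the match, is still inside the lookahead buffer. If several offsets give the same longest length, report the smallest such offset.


Try each offset into the search buffer:
  offset=1 (pos 6, char 'c'): match length 0
  offset=2 (pos 5, char 'c'): match length 0
  offset=3 (pos 4, char 'c'): match length 0
  offset=4 (pos 3, char 'b'): match length 0
  offset=5 (pos 2, char 'b'): match length 0
  offset=6 (pos 1, char 'a'): match length 3
  offset=7 (pos 0, char 'a'): match length 1
Longest match has length 3 at offset 6.
next_char = character at position 7 + 3 = 10 -> 'a'

Best match: offset=6, length=3 (matching 'abb' starting at position 1)
LZ77 triple: (6, 3, 'a')


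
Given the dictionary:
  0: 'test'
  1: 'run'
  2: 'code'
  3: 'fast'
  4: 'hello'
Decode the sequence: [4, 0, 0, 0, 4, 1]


Look up each index in the dictionary:
  4 -> 'hello'
  0 -> 'test'
  0 -> 'test'
  0 -> 'test'
  4 -> 'hello'
  1 -> 'run'

Decoded: "hello test test test hello run"


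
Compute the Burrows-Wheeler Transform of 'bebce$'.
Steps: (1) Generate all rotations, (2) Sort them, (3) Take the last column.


Rotations (sorted):
  0: $bebce -> last char: e
  1: bce$be -> last char: e
  2: bebce$ -> last char: $
  3: ce$beb -> last char: b
  4: e$bebc -> last char: c
  5: ebce$b -> last char: b


BWT = ee$bcb


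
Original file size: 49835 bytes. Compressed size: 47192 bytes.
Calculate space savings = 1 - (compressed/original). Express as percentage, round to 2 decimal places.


ratio = compressed/original = 47192/49835 = 0.946965
savings = 1 - ratio = 1 - 0.946965 = 0.053035
as a percentage: 0.053035 * 100 = 5.3%

Space savings = 1 - 47192/49835 = 5.3%


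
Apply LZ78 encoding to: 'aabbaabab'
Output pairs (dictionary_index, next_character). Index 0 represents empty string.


LZ78 encoding steps:
Dictionary: {0: ''}
Step 1: w='' (idx 0), next='a' -> output (0, 'a'), add 'a' as idx 1
Step 2: w='a' (idx 1), next='b' -> output (1, 'b'), add 'ab' as idx 2
Step 3: w='' (idx 0), next='b' -> output (0, 'b'), add 'b' as idx 3
Step 4: w='a' (idx 1), next='a' -> output (1, 'a'), add 'aa' as idx 4
Step 5: w='b' (idx 3), next='a' -> output (3, 'a'), add 'ba' as idx 5
Step 6: w='b' (idx 3), end of input -> output (3, '')


Encoded: [(0, 'a'), (1, 'b'), (0, 'b'), (1, 'a'), (3, 'a'), (3, '')]


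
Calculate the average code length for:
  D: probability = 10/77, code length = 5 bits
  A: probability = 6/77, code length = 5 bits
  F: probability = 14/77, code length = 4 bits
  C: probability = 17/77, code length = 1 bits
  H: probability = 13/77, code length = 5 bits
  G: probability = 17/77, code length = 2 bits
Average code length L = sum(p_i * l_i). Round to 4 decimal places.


Weighted contributions p_i * l_i:
  D: (10/77) * 5 = 50/77
  A: (6/77) * 5 = 30/77
  F: (14/77) * 4 = 56/77
  C: (17/77) * 1 = 17/77
  H: (13/77) * 5 = 65/77
  G: (17/77) * 2 = 34/77
Sum = (50 + 30 + 56 + 17 + 65 + 34)/77 = 252/77

L = 252/77 = 3.2727 bits/symbol


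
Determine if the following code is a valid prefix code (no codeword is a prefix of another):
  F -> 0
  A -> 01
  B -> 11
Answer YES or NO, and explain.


Checking each pair (does one codeword prefix another?):
  F='0' vs A='01': prefix -- VIOLATION

NO -- this is NOT a valid prefix code. F (0) is a prefix of A (01).


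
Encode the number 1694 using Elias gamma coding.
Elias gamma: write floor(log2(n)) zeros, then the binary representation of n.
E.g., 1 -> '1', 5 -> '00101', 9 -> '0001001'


num_bits = floor(log2(1694)) + 1 = 11
leading_zeros = num_bits - 1 = 10
binary(1694) = 11010011110

Elias gamma(1694) = '0000000000' + '11010011110' = 000000000011010011110 (21 bits)
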